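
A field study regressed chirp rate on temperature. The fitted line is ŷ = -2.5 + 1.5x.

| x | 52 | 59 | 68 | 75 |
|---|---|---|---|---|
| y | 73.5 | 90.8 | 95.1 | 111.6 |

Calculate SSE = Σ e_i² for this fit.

SSE = 48.96

x=52: ŷ = -2.5 + 1.5·52 = 75.5; e = 73.5 − 75.5 = -2
x=59: ŷ = -2.5 + 1.5·59 = 86; e = 90.8 − 86 = 4.8
x=68: ŷ = -2.5 + 1.5·68 = 99.5; e = 95.1 − 99.5 = -4.4
x=75: ŷ = -2.5 + 1.5·75 = 110; e = 111.6 − 110 = 1.6
SSE = 4 + 23.04 + 19.36 + 2.56 = 48.96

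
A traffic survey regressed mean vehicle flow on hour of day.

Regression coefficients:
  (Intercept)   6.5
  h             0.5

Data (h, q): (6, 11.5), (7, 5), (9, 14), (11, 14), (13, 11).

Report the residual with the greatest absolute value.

h=6: q̂ = 6.5 + 0.5·6 = 9.5; r = 11.5 − 9.5 = 2
h=7: q̂ = 6.5 + 0.5·7 = 10; r = 5 − 10 = -5
h=9: q̂ = 6.5 + 0.5·9 = 11; r = 14 − 11 = 3
h=11: q̂ = 6.5 + 0.5·11 = 12; r = 14 − 12 = 2
h=13: q̂ = 6.5 + 0.5·13 = 13; r = 11 − 13 = -2
Largest |r| is 5 at h = 7, residual -5.

r = -5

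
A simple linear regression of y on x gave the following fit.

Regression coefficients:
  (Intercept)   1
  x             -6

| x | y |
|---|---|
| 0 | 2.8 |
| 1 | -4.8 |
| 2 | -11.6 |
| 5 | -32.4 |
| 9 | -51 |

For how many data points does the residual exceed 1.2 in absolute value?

x=0: ŷ = 1 − 6·0 = 1; r = 2.8 − 1 = 1.8
x=1: ŷ = 1 − 6·1 = -5; r = -4.8 − (-5) = 0.2
x=2: ŷ = 1 − 6·2 = -11; r = -11.6 − (-11) = -0.6
x=5: ŷ = 1 − 6·5 = -29; r = -32.4 − (-29) = -3.4
x=9: ŷ = 1 − 6·9 = -53; r = -51 − (-53) = 2
|r| > 1.2: x=0 (|r|=1.8), x=5 (|r|=3.4), x=9 (|r|=2) → 3

3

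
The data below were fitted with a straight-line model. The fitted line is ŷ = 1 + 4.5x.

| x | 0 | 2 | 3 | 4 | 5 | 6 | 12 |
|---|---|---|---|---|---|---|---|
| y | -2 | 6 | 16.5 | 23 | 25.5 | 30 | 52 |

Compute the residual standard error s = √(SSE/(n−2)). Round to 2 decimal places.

x=0: ŷ = 1 + 4.5·0 = 1; r = -2 − 1 = -3
x=2: ŷ = 1 + 4.5·2 = 10; r = 6 − 10 = -4
x=3: ŷ = 1 + 4.5·3 = 14.5; r = 16.5 − 14.5 = 2
x=4: ŷ = 1 + 4.5·4 = 19; r = 23 − 19 = 4
x=5: ŷ = 1 + 4.5·5 = 23.5; r = 25.5 − 23.5 = 2
x=6: ŷ = 1 + 4.5·6 = 28; r = 30 − 28 = 2
x=12: ŷ = 1 + 4.5·12 = 55; r = 52 − 55 = -3
SSE = 9 + 16 + 4 + 16 + 4 + 4 + 9 = 62
s = √(62/5) = √12.4 ≈ 3.52

s = 3.52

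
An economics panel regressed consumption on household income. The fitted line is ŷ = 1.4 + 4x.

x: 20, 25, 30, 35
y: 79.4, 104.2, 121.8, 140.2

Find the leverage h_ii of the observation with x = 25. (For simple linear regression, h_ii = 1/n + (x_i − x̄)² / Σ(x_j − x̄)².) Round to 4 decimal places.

x̄ = (20 + 25 + 30 + 35)/4 = 27.5
Σ(x − x̄)² = 56.25 + 6.25 + 6.25 + 56.25 = 125
h = 1/4 + (-2.5)²/125 = 0.25 + 0.05 = 0.3000

h = 0.3000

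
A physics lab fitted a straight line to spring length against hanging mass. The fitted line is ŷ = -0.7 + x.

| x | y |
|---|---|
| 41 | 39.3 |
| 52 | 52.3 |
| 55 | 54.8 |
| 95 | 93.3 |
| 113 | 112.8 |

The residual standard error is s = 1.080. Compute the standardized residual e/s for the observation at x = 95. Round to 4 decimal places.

ŷ = -0.7 + 95 = 94.3
e = 93.3 − 94.3 = -1
e/s = -1 / 1.080 = -0.9259

-0.9259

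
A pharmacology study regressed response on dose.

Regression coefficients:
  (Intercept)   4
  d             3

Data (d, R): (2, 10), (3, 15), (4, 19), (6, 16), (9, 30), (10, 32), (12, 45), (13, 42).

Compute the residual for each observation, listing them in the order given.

0, 2, 3, -6, -1, -2, 5, -1

d=2: R̂ = 4 + 3·2 = 10; e = 10 − 10 = 0
d=3: R̂ = 4 + 3·3 = 13; e = 15 − 13 = 2
d=4: R̂ = 4 + 3·4 = 16; e = 19 − 16 = 3
d=6: R̂ = 4 + 3·6 = 22; e = 16 − 22 = -6
d=9: R̂ = 4 + 3·9 = 31; e = 30 − 31 = -1
d=10: R̂ = 4 + 3·10 = 34; e = 32 − 34 = -2
d=12: R̂ = 4 + 3·12 = 40; e = 45 − 40 = 5
d=13: R̂ = 4 + 3·13 = 43; e = 42 − 43 = -1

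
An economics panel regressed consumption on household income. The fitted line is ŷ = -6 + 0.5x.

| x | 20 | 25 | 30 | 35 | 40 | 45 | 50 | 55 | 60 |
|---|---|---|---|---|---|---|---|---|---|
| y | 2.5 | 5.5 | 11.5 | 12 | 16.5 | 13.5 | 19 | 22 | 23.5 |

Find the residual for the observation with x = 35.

ŷ = -6 + 0.5·35 = 11.5
r = 12 − 11.5 = 0.5

r = 0.5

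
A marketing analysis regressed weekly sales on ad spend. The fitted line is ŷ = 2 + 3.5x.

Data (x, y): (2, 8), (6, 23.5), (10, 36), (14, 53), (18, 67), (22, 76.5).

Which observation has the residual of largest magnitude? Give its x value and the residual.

x = 22, e = -2.5

x=2: ŷ = 2 + 3.5·2 = 9; e = 8 − 9 = -1
x=6: ŷ = 2 + 3.5·6 = 23; e = 23.5 − 23 = 0.5
x=10: ŷ = 2 + 3.5·10 = 37; e = 36 − 37 = -1
x=14: ŷ = 2 + 3.5·14 = 51; e = 53 − 51 = 2
x=18: ŷ = 2 + 3.5·18 = 65; e = 67 − 65 = 2
x=22: ŷ = 2 + 3.5·22 = 79; e = 76.5 − 79 = -2.5
Largest |e| is 2.5 at x = 22, residual -2.5.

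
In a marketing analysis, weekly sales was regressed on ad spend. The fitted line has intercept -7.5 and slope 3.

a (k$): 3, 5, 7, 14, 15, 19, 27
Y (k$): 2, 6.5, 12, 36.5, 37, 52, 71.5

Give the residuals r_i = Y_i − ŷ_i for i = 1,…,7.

a=3: ŷ = -7.5 + 3·3 = 1.5; r = 2 − 1.5 = 0.5
a=5: ŷ = -7.5 + 3·5 = 7.5; r = 6.5 − 7.5 = -1
a=7: ŷ = -7.5 + 3·7 = 13.5; r = 12 − 13.5 = -1.5
a=14: ŷ = -7.5 + 3·14 = 34.5; r = 36.5 − 34.5 = 2
a=15: ŷ = -7.5 + 3·15 = 37.5; r = 37 − 37.5 = -0.5
a=19: ŷ = -7.5 + 3·19 = 49.5; r = 52 − 49.5 = 2.5
a=27: ŷ = -7.5 + 3·27 = 73.5; r = 71.5 − 73.5 = -2

0.5, -1, -1.5, 2, -0.5, 2.5, -2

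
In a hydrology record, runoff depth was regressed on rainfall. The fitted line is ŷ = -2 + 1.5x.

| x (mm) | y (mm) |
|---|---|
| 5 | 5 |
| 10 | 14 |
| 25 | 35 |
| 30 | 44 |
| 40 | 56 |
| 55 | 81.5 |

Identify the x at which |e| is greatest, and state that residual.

x = 40, e = -2

x=5: ŷ = -2 + 1.5·5 = 5.5; e = 5 − 5.5 = -0.5
x=10: ŷ = -2 + 1.5·10 = 13; e = 14 − 13 = 1
x=25: ŷ = -2 + 1.5·25 = 35.5; e = 35 − 35.5 = -0.5
x=30: ŷ = -2 + 1.5·30 = 43; e = 44 − 43 = 1
x=40: ŷ = -2 + 1.5·40 = 58; e = 56 − 58 = -2
x=55: ŷ = -2 + 1.5·55 = 80.5; e = 81.5 − 80.5 = 1
Largest |e| is 2 at x = 40, residual -2.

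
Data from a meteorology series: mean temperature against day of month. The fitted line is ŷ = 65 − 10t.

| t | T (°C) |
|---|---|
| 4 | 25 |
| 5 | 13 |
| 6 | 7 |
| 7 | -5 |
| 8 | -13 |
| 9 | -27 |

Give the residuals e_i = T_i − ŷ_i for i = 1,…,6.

0, -2, 2, 0, 2, -2

t=4: ŷ = 65 − 10·4 = 25; e = 25 − 25 = 0
t=5: ŷ = 65 − 10·5 = 15; e = 13 − 15 = -2
t=6: ŷ = 65 − 10·6 = 5; e = 7 − 5 = 2
t=7: ŷ = 65 − 10·7 = -5; e = -5 − (-5) = 0
t=8: ŷ = 65 − 10·8 = -15; e = -13 − (-15) = 2
t=9: ŷ = 65 − 10·9 = -25; e = -27 − (-25) = -2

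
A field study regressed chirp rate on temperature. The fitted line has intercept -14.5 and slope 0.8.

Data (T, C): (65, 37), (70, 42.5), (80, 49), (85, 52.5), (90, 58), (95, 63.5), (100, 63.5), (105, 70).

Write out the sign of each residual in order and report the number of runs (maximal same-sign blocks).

T=65: ŷ = -14.5 + 0.8·65 = 37.5; r = 37 − 37.5 = -0.5
T=70: ŷ = -14.5 + 0.8·70 = 41.5; r = 42.5 − 41.5 = 1
T=80: ŷ = -14.5 + 0.8·80 = 49.5; r = 49 − 49.5 = -0.5
T=85: ŷ = -14.5 + 0.8·85 = 53.5; r = 52.5 − 53.5 = -1
T=90: ŷ = -14.5 + 0.8·90 = 57.5; r = 58 − 57.5 = 0.5
T=95: ŷ = -14.5 + 0.8·95 = 61.5; r = 63.5 − 61.5 = 2
T=100: ŷ = -14.5 + 0.8·100 = 65.5; r = 63.5 − 65.5 = -2
T=105: ŷ = -14.5 + 0.8·105 = 69.5; r = 70 − 69.5 = 0.5
Signs: − + − − + + − +
Runs: −×1, +×1, −×2, +×2, −×1, +×1 → 6

6 runs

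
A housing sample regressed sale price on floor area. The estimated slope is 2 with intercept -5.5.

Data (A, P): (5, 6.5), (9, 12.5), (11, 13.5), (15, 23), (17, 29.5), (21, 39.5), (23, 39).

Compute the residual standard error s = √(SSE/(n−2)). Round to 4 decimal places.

A=5: P̂ = -5.5 + 2·5 = 4.5; e = 6.5 − 4.5 = 2
A=9: P̂ = -5.5 + 2·9 = 12.5; e = 12.5 − 12.5 = 0
A=11: P̂ = -5.5 + 2·11 = 16.5; e = 13.5 − 16.5 = -3
A=15: P̂ = -5.5 + 2·15 = 24.5; e = 23 − 24.5 = -1.5
A=17: P̂ = -5.5 + 2·17 = 28.5; e = 29.5 − 28.5 = 1
A=21: P̂ = -5.5 + 2·21 = 36.5; e = 39.5 − 36.5 = 3
A=23: P̂ = -5.5 + 2·23 = 40.5; e = 39 − 40.5 = -1.5
SSE = 4 + 0 + 9 + 2.25 + 1 + 9 + 2.25 = 27.5
s = √(27.5/5) = √5.5 ≈ 2.3452

s = 2.3452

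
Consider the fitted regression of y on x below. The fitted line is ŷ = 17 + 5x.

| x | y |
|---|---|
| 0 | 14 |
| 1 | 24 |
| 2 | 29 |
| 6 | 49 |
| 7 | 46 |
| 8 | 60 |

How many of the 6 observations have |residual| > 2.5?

3

x=0: ŷ = 17 + 5·0 = 17; r = 14 − 17 = -3
x=1: ŷ = 17 + 5·1 = 22; r = 24 − 22 = 2
x=2: ŷ = 17 + 5·2 = 27; r = 29 − 27 = 2
x=6: ŷ = 17 + 5·6 = 47; r = 49 − 47 = 2
x=7: ŷ = 17 + 5·7 = 52; r = 46 − 52 = -6
x=8: ŷ = 17 + 5·8 = 57; r = 60 − 57 = 3
|r| > 2.5: x=0 (|r|=3), x=7 (|r|=6), x=8 (|r|=3) → 3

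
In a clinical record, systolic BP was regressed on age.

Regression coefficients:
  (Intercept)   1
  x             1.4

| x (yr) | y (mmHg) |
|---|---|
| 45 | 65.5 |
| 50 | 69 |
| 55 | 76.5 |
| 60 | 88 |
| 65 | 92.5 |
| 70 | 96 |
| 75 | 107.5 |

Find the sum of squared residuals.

SSE = 29

x=45: ŷ = 1 + 1.4·45 = 64; r = 65.5 − 64 = 1.5
x=50: ŷ = 1 + 1.4·50 = 71; r = 69 − 71 = -2
x=55: ŷ = 1 + 1.4·55 = 78; r = 76.5 − 78 = -1.5
x=60: ŷ = 1 + 1.4·60 = 85; r = 88 − 85 = 3
x=65: ŷ = 1 + 1.4·65 = 92; r = 92.5 − 92 = 0.5
x=70: ŷ = 1 + 1.4·70 = 99; r = 96 − 99 = -3
x=75: ŷ = 1 + 1.4·75 = 106; r = 107.5 − 106 = 1.5
SSE = 2.25 + 4 + 2.25 + 9 + 0.25 + 9 + 2.25 = 29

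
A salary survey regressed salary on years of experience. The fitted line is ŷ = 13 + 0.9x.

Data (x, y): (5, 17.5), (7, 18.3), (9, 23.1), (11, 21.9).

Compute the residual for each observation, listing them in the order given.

x=5: ŷ = 13 + 0.9·5 = 17.5; r = 17.5 − 17.5 = 0
x=7: ŷ = 13 + 0.9·7 = 19.3; r = 18.3 − 19.3 = -1
x=9: ŷ = 13 + 0.9·9 = 21.1; r = 23.1 − 21.1 = 2
x=11: ŷ = 13 + 0.9·11 = 22.9; r = 21.9 − 22.9 = -1

0, -1, 2, -1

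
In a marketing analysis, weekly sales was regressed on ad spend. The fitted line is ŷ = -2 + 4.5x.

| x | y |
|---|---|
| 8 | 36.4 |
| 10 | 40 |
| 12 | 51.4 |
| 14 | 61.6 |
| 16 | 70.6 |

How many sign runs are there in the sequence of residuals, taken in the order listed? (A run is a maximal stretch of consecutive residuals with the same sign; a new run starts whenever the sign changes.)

3 runs

x=8: ŷ = -2 + 4.5·8 = 34; r = 36.4 − 34 = 2.4
x=10: ŷ = -2 + 4.5·10 = 43; r = 40 − 43 = -3
x=12: ŷ = -2 + 4.5·12 = 52; r = 51.4 − 52 = -0.6
x=14: ŷ = -2 + 4.5·14 = 61; r = 61.6 − 61 = 0.6
x=16: ŷ = -2 + 4.5·16 = 70; r = 70.6 − 70 = 0.6
Signs: + − − + +
Runs: +×1, −×2, +×2 → 3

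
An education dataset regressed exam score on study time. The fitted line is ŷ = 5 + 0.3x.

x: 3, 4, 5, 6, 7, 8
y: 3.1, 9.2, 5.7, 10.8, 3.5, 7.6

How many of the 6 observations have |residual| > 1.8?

x=3: ŷ = 5 + 0.3·3 = 5.9; e = 3.1 − 5.9 = -2.8
x=4: ŷ = 5 + 0.3·4 = 6.2; e = 9.2 − 6.2 = 3
x=5: ŷ = 5 + 0.3·5 = 6.5; e = 5.7 − 6.5 = -0.8
x=6: ŷ = 5 + 0.3·6 = 6.8; e = 10.8 − 6.8 = 4
x=7: ŷ = 5 + 0.3·7 = 7.1; e = 3.5 − 7.1 = -3.6
x=8: ŷ = 5 + 0.3·8 = 7.4; e = 7.6 − 7.4 = 0.2
|e| > 1.8: x=3 (|e|=2.8), x=4 (|e|=3), x=6 (|e|=4), x=7 (|e|=3.6) → 4

4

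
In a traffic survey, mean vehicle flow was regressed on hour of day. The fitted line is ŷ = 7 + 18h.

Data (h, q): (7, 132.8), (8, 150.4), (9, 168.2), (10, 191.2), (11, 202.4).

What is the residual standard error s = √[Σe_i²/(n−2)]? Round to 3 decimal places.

h=7: ŷ = 7 + 18·7 = 133; e = 132.8 − 133 = -0.2
h=8: ŷ = 7 + 18·8 = 151; e = 150.4 − 151 = -0.6
h=9: ŷ = 7 + 18·9 = 169; e = 168.2 − 169 = -0.8
h=10: ŷ = 7 + 18·10 = 187; e = 191.2 − 187 = 4.2
h=11: ŷ = 7 + 18·11 = 205; e = 202.4 − 205 = -2.6
SSE = 0.04 + 0.36 + 0.64 + 17.64 + 6.76 = 25.44
s = √(25.44/3) = √8.48 ≈ 2.912

s = 2.912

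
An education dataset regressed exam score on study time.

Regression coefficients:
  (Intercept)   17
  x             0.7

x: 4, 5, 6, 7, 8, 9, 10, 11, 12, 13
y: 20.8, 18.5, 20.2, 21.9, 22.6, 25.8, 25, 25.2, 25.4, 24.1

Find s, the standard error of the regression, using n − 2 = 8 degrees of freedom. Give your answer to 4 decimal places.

s = 1.4790

x=4: ŷ = 17 + 0.7·4 = 19.8; e = 20.8 − 19.8 = 1
x=5: ŷ = 17 + 0.7·5 = 20.5; e = 18.5 − 20.5 = -2
x=6: ŷ = 17 + 0.7·6 = 21.2; e = 20.2 − 21.2 = -1
x=7: ŷ = 17 + 0.7·7 = 21.9; e = 21.9 − 21.9 = 0
x=8: ŷ = 17 + 0.7·8 = 22.6; e = 22.6 − 22.6 = 0
x=9: ŷ = 17 + 0.7·9 = 23.3; e = 25.8 − 23.3 = 2.5
x=10: ŷ = 17 + 0.7·10 = 24; e = 25 − 24 = 1
x=11: ŷ = 17 + 0.7·11 = 24.7; e = 25.2 − 24.7 = 0.5
x=12: ŷ = 17 + 0.7·12 = 25.4; e = 25.4 − 25.4 = 0
x=13: ŷ = 17 + 0.7·13 = 26.1; e = 24.1 − 26.1 = -2
SSE = 1 + 4 + 1 + 0 + 0 + 6.25 + 1 + 0.25 + 0 + 4 = 17.5
s = √(17.5/8) = √2.1875 ≈ 1.4790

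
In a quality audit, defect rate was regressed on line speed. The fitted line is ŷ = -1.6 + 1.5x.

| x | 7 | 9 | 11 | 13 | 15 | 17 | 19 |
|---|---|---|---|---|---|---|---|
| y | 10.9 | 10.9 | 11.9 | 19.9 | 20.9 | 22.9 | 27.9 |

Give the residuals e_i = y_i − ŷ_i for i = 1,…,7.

2, -1, -3, 2, 0, -1, 1

x=7: ŷ = -1.6 + 1.5·7 = 8.9; e = 10.9 − 8.9 = 2
x=9: ŷ = -1.6 + 1.5·9 = 11.9; e = 10.9 − 11.9 = -1
x=11: ŷ = -1.6 + 1.5·11 = 14.9; e = 11.9 − 14.9 = -3
x=13: ŷ = -1.6 + 1.5·13 = 17.9; e = 19.9 − 17.9 = 2
x=15: ŷ = -1.6 + 1.5·15 = 20.9; e = 20.9 − 20.9 = 0
x=17: ŷ = -1.6 + 1.5·17 = 23.9; e = 22.9 − 23.9 = -1
x=19: ŷ = -1.6 + 1.5·19 = 26.9; e = 27.9 − 26.9 = 1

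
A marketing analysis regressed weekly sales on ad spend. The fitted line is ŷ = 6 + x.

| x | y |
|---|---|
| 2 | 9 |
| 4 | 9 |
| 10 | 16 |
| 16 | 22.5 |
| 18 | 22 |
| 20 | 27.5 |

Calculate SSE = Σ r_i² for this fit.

x=2: ŷ = 6 + 2 = 8; r = 9 − 8 = 1
x=4: ŷ = 6 + 4 = 10; r = 9 − 10 = -1
x=10: ŷ = 6 + 10 = 16; r = 16 − 16 = 0
x=16: ŷ = 6 + 16 = 22; r = 22.5 − 22 = 0.5
x=18: ŷ = 6 + 18 = 24; r = 22 − 24 = -2
x=20: ŷ = 6 + 20 = 26; r = 27.5 − 26 = 1.5
SSE = 1 + 1 + 0 + 0.25 + 4 + 2.25 = 8.5

SSE = 8.5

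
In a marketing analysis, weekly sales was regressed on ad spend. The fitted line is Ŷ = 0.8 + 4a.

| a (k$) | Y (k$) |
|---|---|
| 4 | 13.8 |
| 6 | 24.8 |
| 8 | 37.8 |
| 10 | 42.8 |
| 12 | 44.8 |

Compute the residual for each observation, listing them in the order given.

-3, 0, 5, 2, -4

a=4: Ŷ = 0.8 + 4·4 = 16.8; r = 13.8 − 16.8 = -3
a=6: Ŷ = 0.8 + 4·6 = 24.8; r = 24.8 − 24.8 = 0
a=8: Ŷ = 0.8 + 4·8 = 32.8; r = 37.8 − 32.8 = 5
a=10: Ŷ = 0.8 + 4·10 = 40.8; r = 42.8 − 40.8 = 2
a=12: Ŷ = 0.8 + 4·12 = 48.8; r = 44.8 − 48.8 = -4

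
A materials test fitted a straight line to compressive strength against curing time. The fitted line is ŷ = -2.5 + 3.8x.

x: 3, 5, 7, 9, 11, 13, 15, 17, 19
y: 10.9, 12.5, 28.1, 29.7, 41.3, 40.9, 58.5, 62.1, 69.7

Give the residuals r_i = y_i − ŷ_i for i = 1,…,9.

2, -4, 4, -2, 2, -6, 4, 0, 0

x=3: ŷ = -2.5 + 3.8·3 = 8.9; r = 10.9 − 8.9 = 2
x=5: ŷ = -2.5 + 3.8·5 = 16.5; r = 12.5 − 16.5 = -4
x=7: ŷ = -2.5 + 3.8·7 = 24.1; r = 28.1 − 24.1 = 4
x=9: ŷ = -2.5 + 3.8·9 = 31.7; r = 29.7 − 31.7 = -2
x=11: ŷ = -2.5 + 3.8·11 = 39.3; r = 41.3 − 39.3 = 2
x=13: ŷ = -2.5 + 3.8·13 = 46.9; r = 40.9 − 46.9 = -6
x=15: ŷ = -2.5 + 3.8·15 = 54.5; r = 58.5 − 54.5 = 4
x=17: ŷ = -2.5 + 3.8·17 = 62.1; r = 62.1 − 62.1 = 0
x=19: ŷ = -2.5 + 3.8·19 = 69.7; r = 69.7 − 69.7 = 0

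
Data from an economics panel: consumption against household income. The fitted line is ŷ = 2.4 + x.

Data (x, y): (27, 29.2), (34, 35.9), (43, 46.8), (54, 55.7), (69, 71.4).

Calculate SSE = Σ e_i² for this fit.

x=27: ŷ = 2.4 + 27 = 29.4; e = 29.2 − 29.4 = -0.2
x=34: ŷ = 2.4 + 34 = 36.4; e = 35.9 − 36.4 = -0.5
x=43: ŷ = 2.4 + 43 = 45.4; e = 46.8 − 45.4 = 1.4
x=54: ŷ = 2.4 + 54 = 56.4; e = 55.7 − 56.4 = -0.7
x=69: ŷ = 2.4 + 69 = 71.4; e = 71.4 − 71.4 = 0
SSE = 0.04 + 0.25 + 1.96 + 0.49 + 0 = 2.74

SSE = 2.74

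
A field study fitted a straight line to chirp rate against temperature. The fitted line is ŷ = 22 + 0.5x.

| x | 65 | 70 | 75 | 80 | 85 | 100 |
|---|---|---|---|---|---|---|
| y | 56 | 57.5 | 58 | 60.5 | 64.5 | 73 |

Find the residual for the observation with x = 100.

e = 1

ŷ = 22 + 0.5·100 = 72
e = 73 − 72 = 1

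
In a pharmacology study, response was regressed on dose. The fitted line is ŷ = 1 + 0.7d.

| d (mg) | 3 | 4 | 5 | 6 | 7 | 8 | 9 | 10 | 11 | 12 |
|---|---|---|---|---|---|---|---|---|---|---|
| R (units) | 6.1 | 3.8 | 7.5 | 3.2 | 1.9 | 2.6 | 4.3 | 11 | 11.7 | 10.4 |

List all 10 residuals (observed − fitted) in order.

d=3: ŷ = 1 + 0.7·3 = 3.1; e = 6.1 − 3.1 = 3
d=4: ŷ = 1 + 0.7·4 = 3.8; e = 3.8 − 3.8 = 0
d=5: ŷ = 1 + 0.7·5 = 4.5; e = 7.5 − 4.5 = 3
d=6: ŷ = 1 + 0.7·6 = 5.2; e = 3.2 − 5.2 = -2
d=7: ŷ = 1 + 0.7·7 = 5.9; e = 1.9 − 5.9 = -4
d=8: ŷ = 1 + 0.7·8 = 6.6; e = 2.6 − 6.6 = -4
d=9: ŷ = 1 + 0.7·9 = 7.3; e = 4.3 − 7.3 = -3
d=10: ŷ = 1 + 0.7·10 = 8; e = 11 − 8 = 3
d=11: ŷ = 1 + 0.7·11 = 8.7; e = 11.7 − 8.7 = 3
d=12: ŷ = 1 + 0.7·12 = 9.4; e = 10.4 − 9.4 = 1

3, 0, 3, -2, -4, -4, -3, 3, 3, 1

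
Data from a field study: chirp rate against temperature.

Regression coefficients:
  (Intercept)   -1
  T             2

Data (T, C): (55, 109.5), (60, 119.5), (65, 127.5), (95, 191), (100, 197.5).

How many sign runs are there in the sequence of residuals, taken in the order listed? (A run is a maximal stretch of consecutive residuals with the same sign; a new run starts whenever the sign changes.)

T=55: ŷ = -1 + 2·55 = 109; r = 109.5 − 109 = 0.5
T=60: ŷ = -1 + 2·60 = 119; r = 119.5 − 119 = 0.5
T=65: ŷ = -1 + 2·65 = 129; r = 127.5 − 129 = -1.5
T=95: ŷ = -1 + 2·95 = 189; r = 191 − 189 = 2
T=100: ŷ = -1 + 2·100 = 199; r = 197.5 − 199 = -1.5
Signs: + + − + −
Runs: +×2, −×1, +×1, −×1 → 4

4 runs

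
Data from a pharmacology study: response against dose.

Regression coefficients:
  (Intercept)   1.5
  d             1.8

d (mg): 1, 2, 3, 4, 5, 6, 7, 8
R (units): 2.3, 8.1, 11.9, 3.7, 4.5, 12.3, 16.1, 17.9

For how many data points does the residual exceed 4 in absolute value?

3

d=1: R̂ = 1.5 + 1.8·1 = 3.3; e = 2.3 − 3.3 = -1
d=2: R̂ = 1.5 + 1.8·2 = 5.1; e = 8.1 − 5.1 = 3
d=3: R̂ = 1.5 + 1.8·3 = 6.9; e = 11.9 − 6.9 = 5
d=4: R̂ = 1.5 + 1.8·4 = 8.7; e = 3.7 − 8.7 = -5
d=5: R̂ = 1.5 + 1.8·5 = 10.5; e = 4.5 − 10.5 = -6
d=6: R̂ = 1.5 + 1.8·6 = 12.3; e = 12.3 − 12.3 = 0
d=7: R̂ = 1.5 + 1.8·7 = 14.1; e = 16.1 − 14.1 = 2
d=8: R̂ = 1.5 + 1.8·8 = 15.9; e = 17.9 − 15.9 = 2
|e| > 4: d=3 (|e|=5), d=4 (|e|=5), d=5 (|e|=6) → 3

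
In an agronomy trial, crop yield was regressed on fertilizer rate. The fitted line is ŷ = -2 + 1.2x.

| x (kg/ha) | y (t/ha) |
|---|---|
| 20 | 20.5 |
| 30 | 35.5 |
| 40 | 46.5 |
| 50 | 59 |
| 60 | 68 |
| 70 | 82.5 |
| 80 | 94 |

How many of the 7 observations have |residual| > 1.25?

3

x=20: ŷ = -2 + 1.2·20 = 22; r = 20.5 − 22 = -1.5
x=30: ŷ = -2 + 1.2·30 = 34; r = 35.5 − 34 = 1.5
x=40: ŷ = -2 + 1.2·40 = 46; r = 46.5 − 46 = 0.5
x=50: ŷ = -2 + 1.2·50 = 58; r = 59 − 58 = 1
x=60: ŷ = -2 + 1.2·60 = 70; r = 68 − 70 = -2
x=70: ŷ = -2 + 1.2·70 = 82; r = 82.5 − 82 = 0.5
x=80: ŷ = -2 + 1.2·80 = 94; r = 94 − 94 = 0
|r| > 1.25: x=20 (|r|=1.5), x=30 (|r|=1.5), x=60 (|r|=2) → 3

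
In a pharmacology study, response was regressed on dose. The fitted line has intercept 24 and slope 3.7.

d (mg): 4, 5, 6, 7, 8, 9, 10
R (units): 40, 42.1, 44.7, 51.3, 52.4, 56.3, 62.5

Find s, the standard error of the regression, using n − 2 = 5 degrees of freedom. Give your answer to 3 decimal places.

d=4: R̂ = 24 + 3.7·4 = 38.8; e = 40 − 38.8 = 1.2
d=5: R̂ = 24 + 3.7·5 = 42.5; e = 42.1 − 42.5 = -0.4
d=6: R̂ = 24 + 3.7·6 = 46.2; e = 44.7 − 46.2 = -1.5
d=7: R̂ = 24 + 3.7·7 = 49.9; e = 51.3 − 49.9 = 1.4
d=8: R̂ = 24 + 3.7·8 = 53.6; e = 52.4 − 53.6 = -1.2
d=9: R̂ = 24 + 3.7·9 = 57.3; e = 56.3 − 57.3 = -1
d=10: R̂ = 24 + 3.7·10 = 61; e = 62.5 − 61 = 1.5
SSE = 1.44 + 0.16 + 2.25 + 1.96 + 1.44 + 1 + 2.25 = 10.5
s = √(10.5/5) = √2.1 ≈ 1.449

s = 1.449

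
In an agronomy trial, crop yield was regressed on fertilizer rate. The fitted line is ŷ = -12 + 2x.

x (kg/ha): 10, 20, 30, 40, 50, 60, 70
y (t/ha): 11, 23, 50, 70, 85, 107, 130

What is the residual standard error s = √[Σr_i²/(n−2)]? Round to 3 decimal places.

s = 3.347

x=10: ŷ = -12 + 2·10 = 8; r = 11 − 8 = 3
x=20: ŷ = -12 + 2·20 = 28; r = 23 − 28 = -5
x=30: ŷ = -12 + 2·30 = 48; r = 50 − 48 = 2
x=40: ŷ = -12 + 2·40 = 68; r = 70 − 68 = 2
x=50: ŷ = -12 + 2·50 = 88; r = 85 − 88 = -3
x=60: ŷ = -12 + 2·60 = 108; r = 107 − 108 = -1
x=70: ŷ = -12 + 2·70 = 128; r = 130 − 128 = 2
SSE = 9 + 25 + 4 + 4 + 9 + 1 + 4 = 56
s = √(56/5) = √11.2 ≈ 3.347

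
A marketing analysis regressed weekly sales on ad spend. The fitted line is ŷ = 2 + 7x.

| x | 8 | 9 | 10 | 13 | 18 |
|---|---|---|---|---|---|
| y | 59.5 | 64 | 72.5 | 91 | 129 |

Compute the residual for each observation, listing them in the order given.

x=8: ŷ = 2 + 7·8 = 58; e = 59.5 − 58 = 1.5
x=9: ŷ = 2 + 7·9 = 65; e = 64 − 65 = -1
x=10: ŷ = 2 + 7·10 = 72; e = 72.5 − 72 = 0.5
x=13: ŷ = 2 + 7·13 = 93; e = 91 − 93 = -2
x=18: ŷ = 2 + 7·18 = 128; e = 129 − 128 = 1

1.5, -1, 0.5, -2, 1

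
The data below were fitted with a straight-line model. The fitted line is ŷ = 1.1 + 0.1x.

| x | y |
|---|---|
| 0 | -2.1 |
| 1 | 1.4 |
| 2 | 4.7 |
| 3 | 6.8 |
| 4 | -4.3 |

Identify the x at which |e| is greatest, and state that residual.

x=0: ŷ = 1.1 + 0.1·0 = 1.1; e = -2.1 − 1.1 = -3.2
x=1: ŷ = 1.1 + 0.1·1 = 1.2; e = 1.4 − 1.2 = 0.2
x=2: ŷ = 1.1 + 0.1·2 = 1.3; e = 4.7 − 1.3 = 3.4
x=3: ŷ = 1.1 + 0.1·3 = 1.4; e = 6.8 − 1.4 = 5.4
x=4: ŷ = 1.1 + 0.1·4 = 1.5; e = -4.3 − 1.5 = -5.8
Largest |e| is 5.8 at x = 4, residual -5.8.

x = 4, e = -5.8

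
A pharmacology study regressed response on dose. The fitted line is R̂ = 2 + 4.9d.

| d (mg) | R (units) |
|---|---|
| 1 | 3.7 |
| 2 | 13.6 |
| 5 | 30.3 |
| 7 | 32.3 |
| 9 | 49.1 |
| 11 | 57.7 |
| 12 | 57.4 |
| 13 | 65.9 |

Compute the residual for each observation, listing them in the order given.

d=1: R̂ = 2 + 4.9·1 = 6.9; e = 3.7 − 6.9 = -3.2
d=2: R̂ = 2 + 4.9·2 = 11.8; e = 13.6 − 11.8 = 1.8
d=5: R̂ = 2 + 4.9·5 = 26.5; e = 30.3 − 26.5 = 3.8
d=7: R̂ = 2 + 4.9·7 = 36.3; e = 32.3 − 36.3 = -4
d=9: R̂ = 2 + 4.9·9 = 46.1; e = 49.1 − 46.1 = 3
d=11: R̂ = 2 + 4.9·11 = 55.9; e = 57.7 − 55.9 = 1.8
d=12: R̂ = 2 + 4.9·12 = 60.8; e = 57.4 − 60.8 = -3.4
d=13: R̂ = 2 + 4.9·13 = 65.7; e = 65.9 − 65.7 = 0.2

-3.2, 1.8, 3.8, -4, 3, 1.8, -3.4, 0.2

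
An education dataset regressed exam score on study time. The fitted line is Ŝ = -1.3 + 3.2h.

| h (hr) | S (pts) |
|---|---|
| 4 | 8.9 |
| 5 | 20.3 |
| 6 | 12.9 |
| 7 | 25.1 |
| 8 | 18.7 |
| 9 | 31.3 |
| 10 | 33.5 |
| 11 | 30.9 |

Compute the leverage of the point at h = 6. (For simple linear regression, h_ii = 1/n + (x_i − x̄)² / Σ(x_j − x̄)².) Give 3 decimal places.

h = 0.179

h̄ = (4 + 5 + 6 + 7 + 8 + 9 + 10 + 11)/8 = 7.5
Σ(h − h̄)² = 12.25 + 6.25 + 2.25 + 0.25 + 0.25 + 2.25 + 6.25 + 12.25 = 42
h = 1/8 + (-1.5)²/42 = 0.125 + 0.0535714 = 0.179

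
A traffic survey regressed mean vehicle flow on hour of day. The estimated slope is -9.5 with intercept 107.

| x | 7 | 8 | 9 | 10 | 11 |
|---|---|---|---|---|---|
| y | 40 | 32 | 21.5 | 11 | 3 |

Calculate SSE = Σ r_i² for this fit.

x=7: ŷ = 107 − 9.5·7 = 40.5; r = 40 − 40.5 = -0.5
x=8: ŷ = 107 − 9.5·8 = 31; r = 32 − 31 = 1
x=9: ŷ = 107 − 9.5·9 = 21.5; r = 21.5 − 21.5 = 0
x=10: ŷ = 107 − 9.5·10 = 12; r = 11 − 12 = -1
x=11: ŷ = 107 − 9.5·11 = 2.5; r = 3 − 2.5 = 0.5
SSE = 0.25 + 1 + 0 + 1 + 0.25 = 2.5

SSE = 2.5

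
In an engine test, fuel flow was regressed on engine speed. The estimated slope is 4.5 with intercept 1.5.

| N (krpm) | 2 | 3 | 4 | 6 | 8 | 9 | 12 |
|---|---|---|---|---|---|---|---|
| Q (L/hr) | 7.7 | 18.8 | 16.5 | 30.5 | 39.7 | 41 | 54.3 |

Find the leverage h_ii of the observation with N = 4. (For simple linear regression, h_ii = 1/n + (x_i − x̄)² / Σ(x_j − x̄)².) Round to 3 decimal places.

h = 0.210

N̄ = (2 + 3 + 4 + 6 + 8 + 9 + 12)/7 = 6.28571
Σ(N − N̄)² = 18.3673 + 10.7959 + 5.22449 + 0.0816327 + 2.93878 + 7.36735 + 32.6531 = 77.4286
h = 1/7 + (-2.28571)²/77.4286 = 0.142857 + 0.067475 = 0.210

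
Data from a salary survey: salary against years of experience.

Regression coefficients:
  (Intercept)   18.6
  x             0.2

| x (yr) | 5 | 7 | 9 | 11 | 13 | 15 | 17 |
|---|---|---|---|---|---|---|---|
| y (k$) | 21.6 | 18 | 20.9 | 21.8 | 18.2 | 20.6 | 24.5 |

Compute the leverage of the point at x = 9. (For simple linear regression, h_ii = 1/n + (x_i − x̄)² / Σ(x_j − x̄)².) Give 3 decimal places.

h = 0.179

x̄ = (5 + 7 + 9 + 11 + 13 + 15 + 17)/7 = 11
Σ(x − x̄)² = 36 + 16 + 4 + 0 + 4 + 16 + 36 = 112
h = 1/7 + (-2)²/112 = 0.142857 + 0.0357143 = 0.179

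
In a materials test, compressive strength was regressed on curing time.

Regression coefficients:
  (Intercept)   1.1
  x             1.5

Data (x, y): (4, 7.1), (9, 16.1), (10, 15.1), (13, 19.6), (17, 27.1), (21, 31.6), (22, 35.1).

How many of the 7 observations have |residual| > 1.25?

x=4: ŷ = 1.1 + 1.5·4 = 7.1; r = 7.1 − 7.1 = 0
x=9: ŷ = 1.1 + 1.5·9 = 14.6; r = 16.1 − 14.6 = 1.5
x=10: ŷ = 1.1 + 1.5·10 = 16.1; r = 15.1 − 16.1 = -1
x=13: ŷ = 1.1 + 1.5·13 = 20.6; r = 19.6 − 20.6 = -1
x=17: ŷ = 1.1 + 1.5·17 = 26.6; r = 27.1 − 26.6 = 0.5
x=21: ŷ = 1.1 + 1.5·21 = 32.6; r = 31.6 − 32.6 = -1
x=22: ŷ = 1.1 + 1.5·22 = 34.1; r = 35.1 − 34.1 = 1
|r| > 1.25: x=9 (|r|=1.5) → 1

1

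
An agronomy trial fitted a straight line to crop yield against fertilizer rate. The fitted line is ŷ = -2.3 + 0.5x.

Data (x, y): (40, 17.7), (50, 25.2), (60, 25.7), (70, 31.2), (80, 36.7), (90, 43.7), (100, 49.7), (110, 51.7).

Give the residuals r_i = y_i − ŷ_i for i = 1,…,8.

x=40: ŷ = -2.3 + 0.5·40 = 17.7; r = 17.7 − 17.7 = 0
x=50: ŷ = -2.3 + 0.5·50 = 22.7; r = 25.2 − 22.7 = 2.5
x=60: ŷ = -2.3 + 0.5·60 = 27.7; r = 25.7 − 27.7 = -2
x=70: ŷ = -2.3 + 0.5·70 = 32.7; r = 31.2 − 32.7 = -1.5
x=80: ŷ = -2.3 + 0.5·80 = 37.7; r = 36.7 − 37.7 = -1
x=90: ŷ = -2.3 + 0.5·90 = 42.7; r = 43.7 − 42.7 = 1
x=100: ŷ = -2.3 + 0.5·100 = 47.7; r = 49.7 − 47.7 = 2
x=110: ŷ = -2.3 + 0.5·110 = 52.7; r = 51.7 − 52.7 = -1

0, 2.5, -2, -1.5, -1, 1, 2, -1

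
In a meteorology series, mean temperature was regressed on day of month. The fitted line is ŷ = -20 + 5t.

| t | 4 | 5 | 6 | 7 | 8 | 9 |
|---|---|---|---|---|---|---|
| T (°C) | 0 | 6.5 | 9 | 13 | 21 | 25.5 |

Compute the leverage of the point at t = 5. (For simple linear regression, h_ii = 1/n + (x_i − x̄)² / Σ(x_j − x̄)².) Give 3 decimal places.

h = 0.295

t̄ = (4 + 5 + 6 + 7 + 8 + 9)/6 = 6.5
Σ(t − t̄)² = 6.25 + 2.25 + 0.25 + 0.25 + 2.25 + 6.25 = 17.5
h = 1/6 + (-1.5)²/17.5 = 0.166667 + 0.128571 = 0.295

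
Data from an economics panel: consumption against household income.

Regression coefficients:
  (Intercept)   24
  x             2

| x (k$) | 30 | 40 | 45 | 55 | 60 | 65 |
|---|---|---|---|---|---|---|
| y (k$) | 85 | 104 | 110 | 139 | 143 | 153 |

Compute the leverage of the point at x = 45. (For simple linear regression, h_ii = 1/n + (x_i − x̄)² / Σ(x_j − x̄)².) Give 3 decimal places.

h = 0.187

x̄ = (30 + 40 + 45 + 55 + 60 + 65)/6 = 49.1667
Σ(x − x̄)² = 367.361 + 84.0278 + 17.3611 + 34.0278 + 117.361 + 250.694 = 870.833
h = 1/6 + (-4.16667)²/870.833 = 0.166667 + 0.0199362 = 0.187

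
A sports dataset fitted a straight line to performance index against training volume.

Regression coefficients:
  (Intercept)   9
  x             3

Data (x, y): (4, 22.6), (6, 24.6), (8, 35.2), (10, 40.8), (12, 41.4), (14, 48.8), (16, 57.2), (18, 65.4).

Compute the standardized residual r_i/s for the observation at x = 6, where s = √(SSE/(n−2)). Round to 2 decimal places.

x=4: ŷ = 9 + 3·4 = 21; r = 22.6 − 21 = 1.6
x=6: ŷ = 9 + 3·6 = 27; r = 24.6 − 27 = -2.4
x=8: ŷ = 9 + 3·8 = 33; r = 35.2 − 33 = 2.2
x=10: ŷ = 9 + 3·10 = 39; r = 40.8 − 39 = 1.8
x=12: ŷ = 9 + 3·12 = 45; r = 41.4 − 45 = -3.6
x=14: ŷ = 9 + 3·14 = 51; r = 48.8 − 51 = -2.2
x=16: ŷ = 9 + 3·16 = 57; r = 57.2 − 57 = 0.2
x=18: ŷ = 9 + 3·18 = 63; r = 65.4 − 63 = 2.4
SSE = 2.56 + 5.76 + 4.84 + 3.24 + 12.96 + 4.84 + 0.04 + 5.76 = 40
s = √(40/6) = 2.58199
r/s = -2.4 / 2.58199 = -0.93

-0.93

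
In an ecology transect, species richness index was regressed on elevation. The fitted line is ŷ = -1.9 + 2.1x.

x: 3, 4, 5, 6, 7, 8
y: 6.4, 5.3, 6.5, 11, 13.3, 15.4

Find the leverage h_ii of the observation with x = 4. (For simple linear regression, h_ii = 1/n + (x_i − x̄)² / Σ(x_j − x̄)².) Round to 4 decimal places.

h = 0.2952

x̄ = (3 + 4 + 5 + 6 + 7 + 8)/6 = 5.5
Σ(x − x̄)² = 6.25 + 2.25 + 0.25 + 0.25 + 2.25 + 6.25 = 17.5
h = 1/6 + (-1.5)²/17.5 = 0.166667 + 0.128571 = 0.2952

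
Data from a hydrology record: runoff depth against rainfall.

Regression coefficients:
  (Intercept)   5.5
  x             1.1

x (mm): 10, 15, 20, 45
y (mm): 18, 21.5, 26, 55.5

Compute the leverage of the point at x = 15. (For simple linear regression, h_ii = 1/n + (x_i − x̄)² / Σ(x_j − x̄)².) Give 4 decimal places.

x̄ = (10 + 15 + 20 + 45)/4 = 22.5
Σ(x − x̄)² = 156.25 + 56.25 + 6.25 + 506.25 = 725
h = 1/4 + (-7.5)²/725 = 0.25 + 0.0775862 = 0.3276

h = 0.3276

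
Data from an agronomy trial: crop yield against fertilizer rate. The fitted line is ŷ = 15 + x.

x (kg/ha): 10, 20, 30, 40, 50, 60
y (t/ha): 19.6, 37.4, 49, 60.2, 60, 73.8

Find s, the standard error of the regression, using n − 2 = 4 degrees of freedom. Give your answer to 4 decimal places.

s = 5.1088

x=10: ŷ = 15 + 10 = 25; e = 19.6 − 25 = -5.4
x=20: ŷ = 15 + 20 = 35; e = 37.4 − 35 = 2.4
x=30: ŷ = 15 + 30 = 45; e = 49 − 45 = 4
x=40: ŷ = 15 + 40 = 55; e = 60.2 − 55 = 5.2
x=50: ŷ = 15 + 50 = 65; e = 60 − 65 = -5
x=60: ŷ = 15 + 60 = 75; e = 73.8 − 75 = -1.2
SSE = 29.16 + 5.76 + 16 + 27.04 + 25 + 1.44 = 104.4
s = √(104.4/4) = √26.1 ≈ 5.1088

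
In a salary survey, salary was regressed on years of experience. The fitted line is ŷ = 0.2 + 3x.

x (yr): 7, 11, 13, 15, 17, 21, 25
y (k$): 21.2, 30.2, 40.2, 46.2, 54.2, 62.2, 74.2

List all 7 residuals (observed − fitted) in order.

0, -3, 1, 1, 3, -1, -1

x=7: ŷ = 0.2 + 3·7 = 21.2; e = 21.2 − 21.2 = 0
x=11: ŷ = 0.2 + 3·11 = 33.2; e = 30.2 − 33.2 = -3
x=13: ŷ = 0.2 + 3·13 = 39.2; e = 40.2 − 39.2 = 1
x=15: ŷ = 0.2 + 3·15 = 45.2; e = 46.2 − 45.2 = 1
x=17: ŷ = 0.2 + 3·17 = 51.2; e = 54.2 − 51.2 = 3
x=21: ŷ = 0.2 + 3·21 = 63.2; e = 62.2 − 63.2 = -1
x=25: ŷ = 0.2 + 3·25 = 75.2; e = 74.2 − 75.2 = -1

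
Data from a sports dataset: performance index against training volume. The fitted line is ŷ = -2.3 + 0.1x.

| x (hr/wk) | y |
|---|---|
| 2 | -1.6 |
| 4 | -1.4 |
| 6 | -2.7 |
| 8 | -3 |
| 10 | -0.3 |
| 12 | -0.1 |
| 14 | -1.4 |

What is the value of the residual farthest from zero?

x=2: ŷ = -2.3 + 0.1·2 = -2.1; r = -1.6 − (-2.1) = 0.5
x=4: ŷ = -2.3 + 0.1·4 = -1.9; r = -1.4 − (-1.9) = 0.5
x=6: ŷ = -2.3 + 0.1·6 = -1.7; r = -2.7 − (-1.7) = -1
x=8: ŷ = -2.3 + 0.1·8 = -1.5; r = -3 − (-1.5) = -1.5
x=10: ŷ = -2.3 + 0.1·10 = -1.3; r = -0.3 − (-1.3) = 1
x=12: ŷ = -2.3 + 0.1·12 = -1.1; r = -0.1 − (-1.1) = 1
x=14: ŷ = -2.3 + 0.1·14 = -0.9; r = -1.4 − (-0.9) = -0.5
Largest |r| is 1.5 at x = 8, residual -1.5.

r = -1.5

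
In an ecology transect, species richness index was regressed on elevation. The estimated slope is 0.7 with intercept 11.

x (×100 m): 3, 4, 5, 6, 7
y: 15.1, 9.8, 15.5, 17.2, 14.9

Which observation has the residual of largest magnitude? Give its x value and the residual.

x = 4, e = -4

x=3: ŷ = 11 + 0.7·3 = 13.1; e = 15.1 − 13.1 = 2
x=4: ŷ = 11 + 0.7·4 = 13.8; e = 9.8 − 13.8 = -4
x=5: ŷ = 11 + 0.7·5 = 14.5; e = 15.5 − 14.5 = 1
x=6: ŷ = 11 + 0.7·6 = 15.2; e = 17.2 − 15.2 = 2
x=7: ŷ = 11 + 0.7·7 = 15.9; e = 14.9 − 15.9 = -1
Largest |e| is 4 at x = 4, residual -4.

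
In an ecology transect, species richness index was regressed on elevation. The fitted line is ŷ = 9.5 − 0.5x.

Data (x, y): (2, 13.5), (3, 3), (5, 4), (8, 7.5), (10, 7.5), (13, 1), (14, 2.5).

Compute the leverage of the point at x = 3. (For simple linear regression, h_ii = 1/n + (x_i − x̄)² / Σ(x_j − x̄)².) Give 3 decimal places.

x̄ = (2 + 3 + 5 + 8 + 10 + 13 + 14)/7 = 7.85714
Σ(x − x̄)² = 34.3061 + 23.5918 + 8.16327 + 0.0204082 + 4.59184 + 26.449 + 37.7347 = 134.857
h = 1/7 + (-4.85714)²/134.857 = 0.142857 + 0.174939 = 0.318

h = 0.318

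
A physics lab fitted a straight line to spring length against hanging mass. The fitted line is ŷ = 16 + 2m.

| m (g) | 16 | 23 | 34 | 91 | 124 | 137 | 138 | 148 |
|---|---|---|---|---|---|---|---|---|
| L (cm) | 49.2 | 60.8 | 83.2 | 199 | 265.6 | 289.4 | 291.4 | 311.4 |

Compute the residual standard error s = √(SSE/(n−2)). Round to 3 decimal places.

m=16: ŷ = 16 + 2·16 = 48; e = 49.2 − 48 = 1.2
m=23: ŷ = 16 + 2·23 = 62; e = 60.8 − 62 = -1.2
m=34: ŷ = 16 + 2·34 = 84; e = 83.2 − 84 = -0.8
m=91: ŷ = 16 + 2·91 = 198; e = 199 − 198 = 1
m=124: ŷ = 16 + 2·124 = 264; e = 265.6 − 264 = 1.6
m=137: ŷ = 16 + 2·137 = 290; e = 289.4 − 290 = -0.6
m=138: ŷ = 16 + 2·138 = 292; e = 291.4 − 292 = -0.6
m=148: ŷ = 16 + 2·148 = 312; e = 311.4 − 312 = -0.6
SSE = 1.44 + 1.44 + 0.64 + 1 + 2.56 + 0.36 + 0.36 + 0.36 = 8.16
s = √(8.16/6) = √1.36 ≈ 1.166

s = 1.166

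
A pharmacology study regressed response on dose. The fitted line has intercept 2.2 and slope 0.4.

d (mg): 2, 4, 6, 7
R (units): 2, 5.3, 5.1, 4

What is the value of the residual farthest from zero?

d=2: R̂ = 2.2 + 0.4·2 = 3; e = 2 − 3 = -1
d=4: R̂ = 2.2 + 0.4·4 = 3.8; e = 5.3 − 3.8 = 1.5
d=6: R̂ = 2.2 + 0.4·6 = 4.6; e = 5.1 − 4.6 = 0.5
d=7: R̂ = 2.2 + 0.4·7 = 5; e = 4 − 5 = -1
Largest |e| is 1.5 at d = 4, residual 1.5.

e = 1.5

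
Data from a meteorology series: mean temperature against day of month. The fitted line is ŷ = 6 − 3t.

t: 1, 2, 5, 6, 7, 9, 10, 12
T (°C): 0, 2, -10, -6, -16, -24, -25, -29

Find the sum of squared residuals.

SSE = 62

t=1: ŷ = 6 − 3·1 = 3; r = 0 − 3 = -3
t=2: ŷ = 6 − 3·2 = 0; r = 2 − 0 = 2
t=5: ŷ = 6 − 3·5 = -9; r = -10 − (-9) = -1
t=6: ŷ = 6 − 3·6 = -12; r = -6 − (-12) = 6
t=7: ŷ = 6 − 3·7 = -15; r = -16 − (-15) = -1
t=9: ŷ = 6 − 3·9 = -21; r = -24 − (-21) = -3
t=10: ŷ = 6 − 3·10 = -24; r = -25 − (-24) = -1
t=12: ŷ = 6 − 3·12 = -30; r = -29 − (-30) = 1
SSE = 9 + 4 + 1 + 36 + 1 + 9 + 1 + 1 = 62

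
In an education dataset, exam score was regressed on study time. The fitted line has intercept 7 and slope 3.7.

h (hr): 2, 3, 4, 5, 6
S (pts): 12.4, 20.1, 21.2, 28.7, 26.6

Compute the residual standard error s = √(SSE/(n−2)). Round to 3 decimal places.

h=2: ŷ = 7 + 3.7·2 = 14.4; e = 12.4 − 14.4 = -2
h=3: ŷ = 7 + 3.7·3 = 18.1; e = 20.1 − 18.1 = 2
h=4: ŷ = 7 + 3.7·4 = 21.8; e = 21.2 − 21.8 = -0.6
h=5: ŷ = 7 + 3.7·5 = 25.5; e = 28.7 − 25.5 = 3.2
h=6: ŷ = 7 + 3.7·6 = 29.2; e = 26.6 − 29.2 = -2.6
SSE = 4 + 4 + 0.36 + 10.24 + 6.76 = 25.36
s = √(25.36/3) = √8.45333 ≈ 2.907

s = 2.907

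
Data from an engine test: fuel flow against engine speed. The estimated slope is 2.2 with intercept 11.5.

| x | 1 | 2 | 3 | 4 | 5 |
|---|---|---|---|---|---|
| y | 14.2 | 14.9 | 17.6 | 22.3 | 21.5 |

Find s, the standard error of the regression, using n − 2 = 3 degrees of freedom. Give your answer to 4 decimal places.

x=1: ŷ = 11.5 + 2.2·1 = 13.7; r = 14.2 − 13.7 = 0.5
x=2: ŷ = 11.5 + 2.2·2 = 15.9; r = 14.9 − 15.9 = -1
x=3: ŷ = 11.5 + 2.2·3 = 18.1; r = 17.6 − 18.1 = -0.5
x=4: ŷ = 11.5 + 2.2·4 = 20.3; r = 22.3 − 20.3 = 2
x=5: ŷ = 11.5 + 2.2·5 = 22.5; r = 21.5 − 22.5 = -1
SSE = 0.25 + 1 + 0.25 + 4 + 1 = 6.5
s = √(6.5/3) = √2.16667 ≈ 1.4720

s = 1.4720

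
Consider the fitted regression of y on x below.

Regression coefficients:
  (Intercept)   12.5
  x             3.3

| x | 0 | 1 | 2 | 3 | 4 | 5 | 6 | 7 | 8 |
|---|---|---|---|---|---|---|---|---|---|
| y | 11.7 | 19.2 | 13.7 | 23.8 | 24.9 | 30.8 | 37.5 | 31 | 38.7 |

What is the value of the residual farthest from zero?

r = -5.4

x=0: ŷ = 12.5 + 3.3·0 = 12.5; r = 11.7 − 12.5 = -0.8
x=1: ŷ = 12.5 + 3.3·1 = 15.8; r = 19.2 − 15.8 = 3.4
x=2: ŷ = 12.5 + 3.3·2 = 19.1; r = 13.7 − 19.1 = -5.4
x=3: ŷ = 12.5 + 3.3·3 = 22.4; r = 23.8 − 22.4 = 1.4
x=4: ŷ = 12.5 + 3.3·4 = 25.7; r = 24.9 − 25.7 = -0.8
x=5: ŷ = 12.5 + 3.3·5 = 29; r = 30.8 − 29 = 1.8
x=6: ŷ = 12.5 + 3.3·6 = 32.3; r = 37.5 − 32.3 = 5.2
x=7: ŷ = 12.5 + 3.3·7 = 35.6; r = 31 − 35.6 = -4.6
x=8: ŷ = 12.5 + 3.3·8 = 38.9; r = 38.7 − 38.9 = -0.2
Largest |r| is 5.4 at x = 2, residual -5.4.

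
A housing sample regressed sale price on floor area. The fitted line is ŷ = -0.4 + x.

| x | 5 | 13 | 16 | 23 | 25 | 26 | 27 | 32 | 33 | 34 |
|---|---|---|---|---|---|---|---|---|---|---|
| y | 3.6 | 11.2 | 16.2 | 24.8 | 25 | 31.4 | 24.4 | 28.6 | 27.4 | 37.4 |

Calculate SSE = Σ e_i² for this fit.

x=5: ŷ = -0.4 + 5 = 4.6; e = 3.6 − 4.6 = -1
x=13: ŷ = -0.4 + 13 = 12.6; e = 11.2 − 12.6 = -1.4
x=16: ŷ = -0.4 + 16 = 15.6; e = 16.2 − 15.6 = 0.6
x=23: ŷ = -0.4 + 23 = 22.6; e = 24.8 − 22.6 = 2.2
x=25: ŷ = -0.4 + 25 = 24.6; e = 25 − 24.6 = 0.4
x=26: ŷ = -0.4 + 26 = 25.6; e = 31.4 − 25.6 = 5.8
x=27: ŷ = -0.4 + 27 = 26.6; e = 24.4 − 26.6 = -2.2
x=32: ŷ = -0.4 + 32 = 31.6; e = 28.6 − 31.6 = -3
x=33: ŷ = -0.4 + 33 = 32.6; e = 27.4 − 32.6 = -5.2
x=34: ŷ = -0.4 + 34 = 33.6; e = 37.4 − 33.6 = 3.8
SSE = 1 + 1.96 + 0.36 + 4.84 + 0.16 + 33.64 + 4.84 + 9 + 27.04 + 14.44 = 97.28

SSE = 97.28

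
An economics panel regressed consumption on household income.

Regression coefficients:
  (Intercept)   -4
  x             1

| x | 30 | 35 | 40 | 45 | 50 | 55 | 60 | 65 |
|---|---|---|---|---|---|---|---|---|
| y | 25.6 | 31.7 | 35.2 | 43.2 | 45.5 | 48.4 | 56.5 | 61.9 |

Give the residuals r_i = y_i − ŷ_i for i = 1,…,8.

-0.4, 0.7, -0.8, 2.2, -0.5, -2.6, 0.5, 0.9

x=30: ŷ = -4 + 30 = 26; r = 25.6 − 26 = -0.4
x=35: ŷ = -4 + 35 = 31; r = 31.7 − 31 = 0.7
x=40: ŷ = -4 + 40 = 36; r = 35.2 − 36 = -0.8
x=45: ŷ = -4 + 45 = 41; r = 43.2 − 41 = 2.2
x=50: ŷ = -4 + 50 = 46; r = 45.5 − 46 = -0.5
x=55: ŷ = -4 + 55 = 51; r = 48.4 − 51 = -2.6
x=60: ŷ = -4 + 60 = 56; r = 56.5 − 56 = 0.5
x=65: ŷ = -4 + 65 = 61; r = 61.9 − 61 = 0.9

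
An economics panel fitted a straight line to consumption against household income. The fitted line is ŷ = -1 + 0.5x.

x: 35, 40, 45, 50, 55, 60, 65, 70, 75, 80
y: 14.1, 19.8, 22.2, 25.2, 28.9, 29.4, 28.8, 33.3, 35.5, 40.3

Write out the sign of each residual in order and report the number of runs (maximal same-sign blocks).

4 runs

x=35: ŷ = -1 + 0.5·35 = 16.5; r = 14.1 − 16.5 = -2.4
x=40: ŷ = -1 + 0.5·40 = 19; r = 19.8 − 19 = 0.8
x=45: ŷ = -1 + 0.5·45 = 21.5; r = 22.2 − 21.5 = 0.7
x=50: ŷ = -1 + 0.5·50 = 24; r = 25.2 − 24 = 1.2
x=55: ŷ = -1 + 0.5·55 = 26.5; r = 28.9 − 26.5 = 2.4
x=60: ŷ = -1 + 0.5·60 = 29; r = 29.4 − 29 = 0.4
x=65: ŷ = -1 + 0.5·65 = 31.5; r = 28.8 − 31.5 = -2.7
x=70: ŷ = -1 + 0.5·70 = 34; r = 33.3 − 34 = -0.7
x=75: ŷ = -1 + 0.5·75 = 36.5; r = 35.5 − 36.5 = -1
x=80: ŷ = -1 + 0.5·80 = 39; r = 40.3 − 39 = 1.3
Signs: − + + + + + − − − +
Runs: −×1, +×5, −×3, +×1 → 4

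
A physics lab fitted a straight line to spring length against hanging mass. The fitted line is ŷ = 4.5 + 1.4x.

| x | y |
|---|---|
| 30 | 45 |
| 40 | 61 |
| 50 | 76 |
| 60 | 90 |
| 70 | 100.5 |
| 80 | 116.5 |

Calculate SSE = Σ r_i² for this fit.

x=30: ŷ = 4.5 + 1.4·30 = 46.5; r = 45 − 46.5 = -1.5
x=40: ŷ = 4.5 + 1.4·40 = 60.5; r = 61 − 60.5 = 0.5
x=50: ŷ = 4.5 + 1.4·50 = 74.5; r = 76 − 74.5 = 1.5
x=60: ŷ = 4.5 + 1.4·60 = 88.5; r = 90 − 88.5 = 1.5
x=70: ŷ = 4.5 + 1.4·70 = 102.5; r = 100.5 − 102.5 = -2
x=80: ŷ = 4.5 + 1.4·80 = 116.5; r = 116.5 − 116.5 = 0
SSE = 2.25 + 0.25 + 2.25 + 2.25 + 4 + 0 = 11

SSE = 11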